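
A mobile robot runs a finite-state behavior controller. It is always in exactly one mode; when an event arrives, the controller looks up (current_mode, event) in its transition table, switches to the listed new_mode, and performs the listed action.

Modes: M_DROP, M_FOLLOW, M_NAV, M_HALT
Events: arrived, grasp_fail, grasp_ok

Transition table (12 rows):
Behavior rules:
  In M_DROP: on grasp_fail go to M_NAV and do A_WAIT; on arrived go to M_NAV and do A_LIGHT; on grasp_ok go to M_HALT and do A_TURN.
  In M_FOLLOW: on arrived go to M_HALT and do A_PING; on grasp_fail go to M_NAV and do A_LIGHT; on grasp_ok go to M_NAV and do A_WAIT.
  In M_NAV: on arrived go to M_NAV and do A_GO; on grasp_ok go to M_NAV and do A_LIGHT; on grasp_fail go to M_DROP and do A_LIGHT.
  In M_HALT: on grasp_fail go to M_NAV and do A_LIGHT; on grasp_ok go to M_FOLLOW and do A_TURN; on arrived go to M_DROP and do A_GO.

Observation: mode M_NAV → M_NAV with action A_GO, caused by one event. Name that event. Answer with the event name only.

try arrived: (M_NAV, arrived) → (M_NAV, A_GO)  ← matches
try grasp_fail: (M_NAV, grasp_fail) → (M_DROP, A_LIGHT)
try grasp_ok: (M_NAV, grasp_ok) → (M_NAV, A_LIGHT)

arrived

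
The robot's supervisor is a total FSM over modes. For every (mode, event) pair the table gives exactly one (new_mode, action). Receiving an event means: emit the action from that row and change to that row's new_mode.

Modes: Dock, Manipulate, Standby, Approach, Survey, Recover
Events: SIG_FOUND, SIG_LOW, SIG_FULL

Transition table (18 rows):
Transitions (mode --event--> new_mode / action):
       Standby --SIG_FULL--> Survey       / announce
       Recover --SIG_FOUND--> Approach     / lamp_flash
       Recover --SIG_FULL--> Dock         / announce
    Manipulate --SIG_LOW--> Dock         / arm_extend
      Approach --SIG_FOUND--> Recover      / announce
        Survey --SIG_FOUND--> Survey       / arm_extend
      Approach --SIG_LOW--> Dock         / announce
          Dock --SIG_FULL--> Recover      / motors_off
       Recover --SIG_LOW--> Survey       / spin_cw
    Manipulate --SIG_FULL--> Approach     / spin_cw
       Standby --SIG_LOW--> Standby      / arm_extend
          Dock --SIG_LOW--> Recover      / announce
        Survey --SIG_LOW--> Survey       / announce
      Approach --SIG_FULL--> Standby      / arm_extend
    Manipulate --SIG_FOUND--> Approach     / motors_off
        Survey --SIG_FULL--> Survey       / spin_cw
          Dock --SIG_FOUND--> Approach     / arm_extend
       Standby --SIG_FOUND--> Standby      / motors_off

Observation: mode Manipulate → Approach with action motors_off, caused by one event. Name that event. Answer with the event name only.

SIG_FOUND

try SIG_FOUND: (Manipulate, SIG_FOUND) → (Approach, motors_off)  ← matches
try SIG_LOW: (Manipulate, SIG_LOW) → (Dock, arm_extend)
try SIG_FULL: (Manipulate, SIG_FULL) → (Approach, spin_cw)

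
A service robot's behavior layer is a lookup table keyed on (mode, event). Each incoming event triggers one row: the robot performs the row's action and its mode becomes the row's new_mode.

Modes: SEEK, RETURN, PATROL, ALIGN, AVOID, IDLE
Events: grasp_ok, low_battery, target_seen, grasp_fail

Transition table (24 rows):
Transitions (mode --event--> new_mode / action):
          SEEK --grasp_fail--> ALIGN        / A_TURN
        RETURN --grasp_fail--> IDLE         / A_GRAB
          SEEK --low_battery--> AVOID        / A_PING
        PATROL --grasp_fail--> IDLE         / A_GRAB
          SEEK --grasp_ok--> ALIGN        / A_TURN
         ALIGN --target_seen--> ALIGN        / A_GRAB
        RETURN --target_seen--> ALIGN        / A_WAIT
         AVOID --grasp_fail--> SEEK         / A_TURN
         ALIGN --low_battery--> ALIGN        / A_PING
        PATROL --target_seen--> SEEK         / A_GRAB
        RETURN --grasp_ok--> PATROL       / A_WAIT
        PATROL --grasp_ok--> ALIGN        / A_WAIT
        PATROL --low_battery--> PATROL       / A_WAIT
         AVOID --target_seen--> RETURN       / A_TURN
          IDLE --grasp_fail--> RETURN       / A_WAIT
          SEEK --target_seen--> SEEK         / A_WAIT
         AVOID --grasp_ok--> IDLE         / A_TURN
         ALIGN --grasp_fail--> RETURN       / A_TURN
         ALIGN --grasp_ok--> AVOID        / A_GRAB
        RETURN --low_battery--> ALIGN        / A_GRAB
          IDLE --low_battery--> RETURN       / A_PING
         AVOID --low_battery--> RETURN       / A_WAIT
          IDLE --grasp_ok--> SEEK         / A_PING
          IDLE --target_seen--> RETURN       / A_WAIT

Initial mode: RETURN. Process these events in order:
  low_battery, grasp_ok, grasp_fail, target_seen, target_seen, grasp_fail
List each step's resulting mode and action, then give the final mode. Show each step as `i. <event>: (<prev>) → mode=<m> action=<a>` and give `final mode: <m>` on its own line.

1. low_battery: (RETURN) → mode=ALIGN action=A_GRAB
2. grasp_ok: (ALIGN) → mode=AVOID action=A_GRAB
3. grasp_fail: (AVOID) → mode=SEEK action=A_TURN
4. target_seen: (SEEK) → mode=SEEK action=A_WAIT
5. target_seen: (SEEK) → mode=SEEK action=A_WAIT
6. grasp_fail: (SEEK) → mode=ALIGN action=A_TURN

final mode: ALIGN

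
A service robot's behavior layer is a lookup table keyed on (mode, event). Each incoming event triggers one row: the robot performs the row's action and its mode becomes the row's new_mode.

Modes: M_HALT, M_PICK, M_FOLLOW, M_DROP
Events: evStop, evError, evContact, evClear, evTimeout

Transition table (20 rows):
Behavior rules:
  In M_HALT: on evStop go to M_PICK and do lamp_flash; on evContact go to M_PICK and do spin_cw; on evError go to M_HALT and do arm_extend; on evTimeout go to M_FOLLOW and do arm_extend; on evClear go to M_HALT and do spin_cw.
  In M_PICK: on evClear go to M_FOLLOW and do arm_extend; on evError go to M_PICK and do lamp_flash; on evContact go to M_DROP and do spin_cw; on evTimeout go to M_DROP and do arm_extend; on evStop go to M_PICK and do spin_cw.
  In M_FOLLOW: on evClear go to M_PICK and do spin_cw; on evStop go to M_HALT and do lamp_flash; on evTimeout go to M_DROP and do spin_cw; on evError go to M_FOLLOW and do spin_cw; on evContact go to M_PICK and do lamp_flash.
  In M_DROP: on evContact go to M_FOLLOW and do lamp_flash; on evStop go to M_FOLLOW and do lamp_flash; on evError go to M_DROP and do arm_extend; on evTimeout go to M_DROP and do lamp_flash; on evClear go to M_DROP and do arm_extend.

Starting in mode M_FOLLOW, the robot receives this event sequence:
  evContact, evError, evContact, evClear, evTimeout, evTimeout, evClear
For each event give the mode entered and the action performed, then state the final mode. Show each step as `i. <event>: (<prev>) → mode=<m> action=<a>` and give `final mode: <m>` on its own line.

1. evContact: (M_FOLLOW) → mode=M_PICK action=lamp_flash
2. evError: (M_PICK) → mode=M_PICK action=lamp_flash
3. evContact: (M_PICK) → mode=M_DROP action=spin_cw
4. evClear: (M_DROP) → mode=M_DROP action=arm_extend
5. evTimeout: (M_DROP) → mode=M_DROP action=lamp_flash
6. evTimeout: (M_DROP) → mode=M_DROP action=lamp_flash
7. evClear: (M_DROP) → mode=M_DROP action=arm_extend

final mode: M_DROP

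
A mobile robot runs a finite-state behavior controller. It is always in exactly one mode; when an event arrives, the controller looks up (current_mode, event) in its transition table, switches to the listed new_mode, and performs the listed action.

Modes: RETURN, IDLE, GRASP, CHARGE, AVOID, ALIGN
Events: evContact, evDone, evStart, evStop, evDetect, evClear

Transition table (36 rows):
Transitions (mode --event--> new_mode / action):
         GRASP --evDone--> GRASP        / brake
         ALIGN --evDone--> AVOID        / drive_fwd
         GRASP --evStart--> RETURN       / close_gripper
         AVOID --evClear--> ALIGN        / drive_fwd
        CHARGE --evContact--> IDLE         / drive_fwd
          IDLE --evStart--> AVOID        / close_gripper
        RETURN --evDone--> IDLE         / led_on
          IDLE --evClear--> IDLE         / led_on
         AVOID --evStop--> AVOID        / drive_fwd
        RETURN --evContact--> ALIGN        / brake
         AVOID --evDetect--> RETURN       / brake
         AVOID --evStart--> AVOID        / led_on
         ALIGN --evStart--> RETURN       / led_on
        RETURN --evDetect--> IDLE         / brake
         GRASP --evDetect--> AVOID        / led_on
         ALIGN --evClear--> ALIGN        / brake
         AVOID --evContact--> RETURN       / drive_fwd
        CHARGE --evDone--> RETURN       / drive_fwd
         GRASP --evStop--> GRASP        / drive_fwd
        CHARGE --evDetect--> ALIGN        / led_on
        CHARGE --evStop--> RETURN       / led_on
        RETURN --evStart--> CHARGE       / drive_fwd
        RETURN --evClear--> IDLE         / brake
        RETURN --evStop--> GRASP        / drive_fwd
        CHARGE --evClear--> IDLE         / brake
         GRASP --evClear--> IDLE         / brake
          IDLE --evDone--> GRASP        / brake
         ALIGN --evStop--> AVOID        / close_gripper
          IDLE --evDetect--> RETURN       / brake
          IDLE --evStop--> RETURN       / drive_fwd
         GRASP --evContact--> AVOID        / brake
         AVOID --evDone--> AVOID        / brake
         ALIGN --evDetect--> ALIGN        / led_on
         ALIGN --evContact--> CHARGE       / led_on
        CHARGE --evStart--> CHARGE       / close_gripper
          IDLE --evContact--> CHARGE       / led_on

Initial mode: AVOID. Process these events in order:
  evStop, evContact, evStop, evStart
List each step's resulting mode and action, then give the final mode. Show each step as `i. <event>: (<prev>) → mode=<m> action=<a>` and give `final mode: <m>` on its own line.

1. evStop: (AVOID) → mode=AVOID action=drive_fwd
2. evContact: (AVOID) → mode=RETURN action=drive_fwd
3. evStop: (RETURN) → mode=GRASP action=drive_fwd
4. evStart: (GRASP) → mode=RETURN action=close_gripper

final mode: RETURN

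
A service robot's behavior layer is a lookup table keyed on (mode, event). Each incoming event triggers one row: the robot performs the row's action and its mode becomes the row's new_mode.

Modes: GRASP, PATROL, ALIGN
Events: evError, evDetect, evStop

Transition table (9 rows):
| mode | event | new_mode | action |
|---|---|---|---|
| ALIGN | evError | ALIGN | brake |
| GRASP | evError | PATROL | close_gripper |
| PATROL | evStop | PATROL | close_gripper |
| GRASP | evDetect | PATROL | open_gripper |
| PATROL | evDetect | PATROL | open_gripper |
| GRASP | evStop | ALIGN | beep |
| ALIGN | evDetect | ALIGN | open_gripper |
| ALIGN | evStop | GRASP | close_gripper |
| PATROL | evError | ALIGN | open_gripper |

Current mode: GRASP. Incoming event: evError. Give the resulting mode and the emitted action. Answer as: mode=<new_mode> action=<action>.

mode=PATROL action=close_gripper

current mode = GRASP; filter table to that mode:
  (GRASP, evError) → (PATROL, close_gripper)  ← event matches
  (GRASP, evDetect) → (PATROL, open_gripper)
  (GRASP, evStop) → (ALIGN, beep)
event = evError selects (PATROL, close_gripper)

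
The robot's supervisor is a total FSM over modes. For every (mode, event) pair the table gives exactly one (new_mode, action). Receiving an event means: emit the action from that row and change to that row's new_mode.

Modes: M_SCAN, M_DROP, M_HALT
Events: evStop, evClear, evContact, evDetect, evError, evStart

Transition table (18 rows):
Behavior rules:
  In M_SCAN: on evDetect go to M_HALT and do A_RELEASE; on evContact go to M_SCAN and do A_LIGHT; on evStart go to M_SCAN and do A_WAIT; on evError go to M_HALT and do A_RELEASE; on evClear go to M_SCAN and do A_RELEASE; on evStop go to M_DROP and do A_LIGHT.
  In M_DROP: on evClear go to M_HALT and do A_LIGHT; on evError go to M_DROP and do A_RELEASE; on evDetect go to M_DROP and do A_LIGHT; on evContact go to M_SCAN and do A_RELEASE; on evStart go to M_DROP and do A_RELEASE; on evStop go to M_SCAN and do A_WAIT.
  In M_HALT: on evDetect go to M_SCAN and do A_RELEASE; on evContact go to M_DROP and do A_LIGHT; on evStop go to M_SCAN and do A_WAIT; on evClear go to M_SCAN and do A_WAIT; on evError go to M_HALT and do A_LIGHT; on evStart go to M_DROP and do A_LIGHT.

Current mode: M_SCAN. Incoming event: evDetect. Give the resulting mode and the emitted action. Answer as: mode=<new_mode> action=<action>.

current mode = M_SCAN; filter table to that mode:
  (M_SCAN, evDetect) → (M_HALT, A_RELEASE)  ← event matches
  (M_SCAN, evContact) → (M_SCAN, A_LIGHT)
  (M_SCAN, evStart) → (M_SCAN, A_WAIT)
  (M_SCAN, evError) → (M_HALT, A_RELEASE)
  (M_SCAN, evClear) → (M_SCAN, A_RELEASE)
  (M_SCAN, evStop) → (M_DROP, A_LIGHT)
event = evDetect selects (M_HALT, A_RELEASE)

mode=M_HALT action=A_RELEASE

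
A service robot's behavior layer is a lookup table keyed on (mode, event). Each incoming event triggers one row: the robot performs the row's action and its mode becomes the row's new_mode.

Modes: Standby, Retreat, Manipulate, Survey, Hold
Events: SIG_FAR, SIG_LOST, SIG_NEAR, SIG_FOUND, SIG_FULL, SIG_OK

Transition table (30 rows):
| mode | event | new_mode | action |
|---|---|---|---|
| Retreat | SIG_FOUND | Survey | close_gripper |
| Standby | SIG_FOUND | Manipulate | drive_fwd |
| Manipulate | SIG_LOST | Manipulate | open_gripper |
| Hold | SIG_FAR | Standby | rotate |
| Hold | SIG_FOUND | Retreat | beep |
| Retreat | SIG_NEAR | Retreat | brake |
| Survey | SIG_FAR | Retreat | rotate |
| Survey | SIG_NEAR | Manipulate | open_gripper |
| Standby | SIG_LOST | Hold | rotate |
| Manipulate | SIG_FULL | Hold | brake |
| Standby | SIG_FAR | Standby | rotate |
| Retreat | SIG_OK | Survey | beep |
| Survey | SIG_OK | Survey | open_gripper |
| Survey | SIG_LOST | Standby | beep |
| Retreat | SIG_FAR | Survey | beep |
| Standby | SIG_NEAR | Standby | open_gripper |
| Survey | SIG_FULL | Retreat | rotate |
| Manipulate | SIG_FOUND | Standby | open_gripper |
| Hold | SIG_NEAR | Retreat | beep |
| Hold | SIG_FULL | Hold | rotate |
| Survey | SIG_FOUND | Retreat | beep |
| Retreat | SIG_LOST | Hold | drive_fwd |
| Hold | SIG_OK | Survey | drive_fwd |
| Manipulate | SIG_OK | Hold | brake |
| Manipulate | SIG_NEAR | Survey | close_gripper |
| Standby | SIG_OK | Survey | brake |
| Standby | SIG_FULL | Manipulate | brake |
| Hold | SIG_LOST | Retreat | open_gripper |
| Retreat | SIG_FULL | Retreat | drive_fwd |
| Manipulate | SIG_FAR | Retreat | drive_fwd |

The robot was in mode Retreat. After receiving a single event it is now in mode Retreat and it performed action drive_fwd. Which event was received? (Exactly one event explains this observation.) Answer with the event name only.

try SIG_FAR: (Retreat, SIG_FAR) → (Survey, beep)
try SIG_LOST: (Retreat, SIG_LOST) → (Hold, drive_fwd)
try SIG_NEAR: (Retreat, SIG_NEAR) → (Retreat, brake)
try SIG_FOUND: (Retreat, SIG_FOUND) → (Survey, close_gripper)
try SIG_FULL: (Retreat, SIG_FULL) → (Retreat, drive_fwd)  ← matches
try SIG_OK: (Retreat, SIG_OK) → (Survey, beep)

SIG_FULL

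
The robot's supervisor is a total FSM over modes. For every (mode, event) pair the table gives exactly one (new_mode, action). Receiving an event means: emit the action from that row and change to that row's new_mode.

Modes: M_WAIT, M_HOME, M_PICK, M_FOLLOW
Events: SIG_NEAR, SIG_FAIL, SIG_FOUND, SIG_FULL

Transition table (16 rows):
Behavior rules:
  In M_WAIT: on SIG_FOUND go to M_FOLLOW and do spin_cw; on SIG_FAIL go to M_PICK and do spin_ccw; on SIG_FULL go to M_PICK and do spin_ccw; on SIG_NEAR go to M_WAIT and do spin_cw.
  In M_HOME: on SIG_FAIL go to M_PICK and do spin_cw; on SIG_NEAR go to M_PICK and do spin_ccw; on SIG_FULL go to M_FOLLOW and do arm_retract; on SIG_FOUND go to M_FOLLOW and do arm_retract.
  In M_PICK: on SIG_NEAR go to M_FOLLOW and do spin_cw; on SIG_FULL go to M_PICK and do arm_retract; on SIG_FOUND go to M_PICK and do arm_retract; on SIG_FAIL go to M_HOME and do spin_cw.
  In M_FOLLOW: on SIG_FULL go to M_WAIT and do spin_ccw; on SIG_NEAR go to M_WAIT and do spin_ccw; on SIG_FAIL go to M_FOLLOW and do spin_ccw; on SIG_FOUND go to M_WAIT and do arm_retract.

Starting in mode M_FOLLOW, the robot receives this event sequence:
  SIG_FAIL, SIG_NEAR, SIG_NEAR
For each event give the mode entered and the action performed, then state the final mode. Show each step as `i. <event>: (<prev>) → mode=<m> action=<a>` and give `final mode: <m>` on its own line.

1. SIG_FAIL: (M_FOLLOW) → mode=M_FOLLOW action=spin_ccw
2. SIG_NEAR: (M_FOLLOW) → mode=M_WAIT action=spin_ccw
3. SIG_NEAR: (M_WAIT) → mode=M_WAIT action=spin_cw

final mode: M_WAIT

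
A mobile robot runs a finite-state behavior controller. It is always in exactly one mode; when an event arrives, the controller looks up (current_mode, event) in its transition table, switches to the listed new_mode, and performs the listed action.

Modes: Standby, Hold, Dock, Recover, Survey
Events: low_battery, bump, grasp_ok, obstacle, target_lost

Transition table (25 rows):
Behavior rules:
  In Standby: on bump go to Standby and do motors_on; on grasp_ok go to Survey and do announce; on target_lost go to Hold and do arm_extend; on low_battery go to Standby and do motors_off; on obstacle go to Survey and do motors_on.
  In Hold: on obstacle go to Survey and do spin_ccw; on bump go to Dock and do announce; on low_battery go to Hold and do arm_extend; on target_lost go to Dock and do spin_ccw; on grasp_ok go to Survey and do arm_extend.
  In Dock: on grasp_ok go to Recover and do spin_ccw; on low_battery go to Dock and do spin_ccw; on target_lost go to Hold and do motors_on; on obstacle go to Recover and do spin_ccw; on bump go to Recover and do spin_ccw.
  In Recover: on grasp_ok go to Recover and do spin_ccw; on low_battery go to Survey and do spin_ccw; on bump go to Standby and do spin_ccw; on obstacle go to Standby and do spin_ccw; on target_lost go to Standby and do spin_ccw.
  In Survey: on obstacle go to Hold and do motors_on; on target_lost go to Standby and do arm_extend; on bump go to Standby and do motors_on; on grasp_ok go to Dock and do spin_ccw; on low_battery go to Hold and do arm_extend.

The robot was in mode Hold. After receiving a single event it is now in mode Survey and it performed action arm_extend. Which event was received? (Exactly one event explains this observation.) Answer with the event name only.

grasp_ok

try low_battery: (Hold, low_battery) → (Hold, arm_extend)
try bump: (Hold, bump) → (Dock, announce)
try grasp_ok: (Hold, grasp_ok) → (Survey, arm_extend)  ← matches
try obstacle: (Hold, obstacle) → (Survey, spin_ccw)
try target_lost: (Hold, target_lost) → (Dock, spin_ccw)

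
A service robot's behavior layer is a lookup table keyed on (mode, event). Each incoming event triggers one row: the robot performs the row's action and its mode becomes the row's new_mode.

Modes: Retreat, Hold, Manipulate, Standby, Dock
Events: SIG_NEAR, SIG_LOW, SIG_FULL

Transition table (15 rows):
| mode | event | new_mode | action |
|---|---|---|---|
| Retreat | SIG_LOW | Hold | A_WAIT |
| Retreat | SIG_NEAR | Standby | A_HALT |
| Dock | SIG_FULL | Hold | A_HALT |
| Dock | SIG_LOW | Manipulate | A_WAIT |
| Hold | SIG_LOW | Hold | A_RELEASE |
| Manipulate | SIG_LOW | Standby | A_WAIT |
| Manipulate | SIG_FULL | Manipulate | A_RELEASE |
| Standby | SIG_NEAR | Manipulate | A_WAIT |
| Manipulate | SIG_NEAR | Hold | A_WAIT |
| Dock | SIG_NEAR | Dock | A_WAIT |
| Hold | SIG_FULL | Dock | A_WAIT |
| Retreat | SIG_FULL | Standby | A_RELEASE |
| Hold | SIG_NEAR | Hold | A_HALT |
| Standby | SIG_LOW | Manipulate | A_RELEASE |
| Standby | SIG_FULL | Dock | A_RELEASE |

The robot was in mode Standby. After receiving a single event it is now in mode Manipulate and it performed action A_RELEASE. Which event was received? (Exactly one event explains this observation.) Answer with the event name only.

try SIG_NEAR: (Standby, SIG_NEAR) → (Manipulate, A_WAIT)
try SIG_LOW: (Standby, SIG_LOW) → (Manipulate, A_RELEASE)  ← matches
try SIG_FULL: (Standby, SIG_FULL) → (Dock, A_RELEASE)

SIG_LOW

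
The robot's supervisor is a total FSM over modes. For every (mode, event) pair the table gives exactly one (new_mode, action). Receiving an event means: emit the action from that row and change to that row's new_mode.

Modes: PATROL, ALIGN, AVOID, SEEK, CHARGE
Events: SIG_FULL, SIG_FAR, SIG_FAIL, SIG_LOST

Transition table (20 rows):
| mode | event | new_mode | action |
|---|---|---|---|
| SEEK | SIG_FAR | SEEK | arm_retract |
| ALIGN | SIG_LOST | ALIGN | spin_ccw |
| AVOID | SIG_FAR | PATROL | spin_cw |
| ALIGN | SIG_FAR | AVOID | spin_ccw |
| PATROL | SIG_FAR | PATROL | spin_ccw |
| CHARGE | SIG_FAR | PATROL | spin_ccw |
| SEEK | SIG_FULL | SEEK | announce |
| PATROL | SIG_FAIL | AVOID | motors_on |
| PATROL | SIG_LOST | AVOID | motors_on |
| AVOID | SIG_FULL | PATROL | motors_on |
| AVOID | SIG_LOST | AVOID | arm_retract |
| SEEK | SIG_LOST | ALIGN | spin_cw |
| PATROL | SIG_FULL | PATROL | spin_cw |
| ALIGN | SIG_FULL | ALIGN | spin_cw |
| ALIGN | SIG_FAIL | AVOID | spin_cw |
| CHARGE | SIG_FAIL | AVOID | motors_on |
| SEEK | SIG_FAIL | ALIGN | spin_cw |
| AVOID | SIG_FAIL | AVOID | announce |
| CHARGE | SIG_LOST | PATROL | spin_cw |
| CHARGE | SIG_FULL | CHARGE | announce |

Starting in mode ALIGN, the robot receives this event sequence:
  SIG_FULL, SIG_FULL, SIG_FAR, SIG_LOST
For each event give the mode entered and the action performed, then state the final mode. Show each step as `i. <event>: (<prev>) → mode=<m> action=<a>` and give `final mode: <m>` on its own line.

final mode: AVOID

1. SIG_FULL: (ALIGN) → mode=ALIGN action=spin_cw
2. SIG_FULL: (ALIGN) → mode=ALIGN action=spin_cw
3. SIG_FAR: (ALIGN) → mode=AVOID action=spin_ccw
4. SIG_LOST: (AVOID) → mode=AVOID action=arm_retract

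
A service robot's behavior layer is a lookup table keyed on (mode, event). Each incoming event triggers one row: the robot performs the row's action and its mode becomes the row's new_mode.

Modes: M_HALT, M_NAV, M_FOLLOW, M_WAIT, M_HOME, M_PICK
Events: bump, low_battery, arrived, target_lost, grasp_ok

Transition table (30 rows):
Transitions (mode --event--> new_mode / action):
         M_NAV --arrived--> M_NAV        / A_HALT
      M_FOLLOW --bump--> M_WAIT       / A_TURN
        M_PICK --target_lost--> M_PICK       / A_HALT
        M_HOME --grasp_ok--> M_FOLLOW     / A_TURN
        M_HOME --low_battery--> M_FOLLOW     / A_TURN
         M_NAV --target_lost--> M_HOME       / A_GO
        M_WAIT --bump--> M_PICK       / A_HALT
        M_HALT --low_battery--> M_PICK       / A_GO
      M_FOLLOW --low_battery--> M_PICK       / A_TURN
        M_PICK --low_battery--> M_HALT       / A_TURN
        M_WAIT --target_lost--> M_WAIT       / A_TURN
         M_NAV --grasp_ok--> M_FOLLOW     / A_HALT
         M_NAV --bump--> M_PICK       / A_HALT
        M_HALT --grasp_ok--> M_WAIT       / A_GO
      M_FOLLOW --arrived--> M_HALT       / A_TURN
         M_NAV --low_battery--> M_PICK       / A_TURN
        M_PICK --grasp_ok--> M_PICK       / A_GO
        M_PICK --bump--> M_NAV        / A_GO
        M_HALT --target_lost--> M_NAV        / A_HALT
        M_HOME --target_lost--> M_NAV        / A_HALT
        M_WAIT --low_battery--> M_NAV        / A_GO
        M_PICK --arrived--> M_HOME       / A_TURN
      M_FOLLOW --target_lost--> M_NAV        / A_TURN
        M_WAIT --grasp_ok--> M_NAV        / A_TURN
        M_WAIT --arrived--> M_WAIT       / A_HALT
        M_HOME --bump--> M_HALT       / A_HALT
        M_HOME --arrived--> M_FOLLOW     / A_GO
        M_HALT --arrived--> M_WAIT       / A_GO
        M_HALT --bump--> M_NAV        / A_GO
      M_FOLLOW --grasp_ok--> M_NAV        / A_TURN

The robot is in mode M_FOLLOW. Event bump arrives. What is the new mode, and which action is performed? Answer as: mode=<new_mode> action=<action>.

mode=M_WAIT action=A_TURN

current mode = M_FOLLOW; filter table to that mode:
  (M_FOLLOW, bump) → (M_WAIT, A_TURN)  ← event matches
  (M_FOLLOW, low_battery) → (M_PICK, A_TURN)
  (M_FOLLOW, arrived) → (M_HALT, A_TURN)
  (M_FOLLOW, target_lost) → (M_NAV, A_TURN)
  (M_FOLLOW, grasp_ok) → (M_NAV, A_TURN)
event = bump selects (M_WAIT, A_TURN)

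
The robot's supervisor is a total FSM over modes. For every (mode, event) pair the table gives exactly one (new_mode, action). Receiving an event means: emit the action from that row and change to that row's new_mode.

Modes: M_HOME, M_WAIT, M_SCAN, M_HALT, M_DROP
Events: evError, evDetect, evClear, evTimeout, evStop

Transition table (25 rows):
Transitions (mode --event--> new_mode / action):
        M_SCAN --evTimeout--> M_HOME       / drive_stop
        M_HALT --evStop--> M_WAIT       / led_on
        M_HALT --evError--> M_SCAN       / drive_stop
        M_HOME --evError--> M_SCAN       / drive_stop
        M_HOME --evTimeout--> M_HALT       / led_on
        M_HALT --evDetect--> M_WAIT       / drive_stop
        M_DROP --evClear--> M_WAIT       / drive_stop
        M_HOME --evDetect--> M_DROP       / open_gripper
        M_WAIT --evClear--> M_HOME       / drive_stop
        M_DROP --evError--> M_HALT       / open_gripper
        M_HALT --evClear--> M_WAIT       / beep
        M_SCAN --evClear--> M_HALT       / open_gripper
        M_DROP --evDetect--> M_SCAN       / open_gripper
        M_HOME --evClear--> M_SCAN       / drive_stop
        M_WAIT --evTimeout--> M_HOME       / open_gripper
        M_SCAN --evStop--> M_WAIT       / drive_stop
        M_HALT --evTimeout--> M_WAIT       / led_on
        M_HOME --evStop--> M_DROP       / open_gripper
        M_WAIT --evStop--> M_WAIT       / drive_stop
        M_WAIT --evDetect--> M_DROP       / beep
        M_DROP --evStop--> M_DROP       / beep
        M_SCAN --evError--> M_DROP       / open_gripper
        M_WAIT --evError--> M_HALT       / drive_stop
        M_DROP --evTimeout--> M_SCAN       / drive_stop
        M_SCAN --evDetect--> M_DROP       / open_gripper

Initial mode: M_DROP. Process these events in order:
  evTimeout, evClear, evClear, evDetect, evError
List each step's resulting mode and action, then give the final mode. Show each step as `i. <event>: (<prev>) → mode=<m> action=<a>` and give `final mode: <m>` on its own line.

final mode: M_HALT

1. evTimeout: (M_DROP) → mode=M_SCAN action=drive_stop
2. evClear: (M_SCAN) → mode=M_HALT action=open_gripper
3. evClear: (M_HALT) → mode=M_WAIT action=beep
4. evDetect: (M_WAIT) → mode=M_DROP action=beep
5. evError: (M_DROP) → mode=M_HALT action=open_gripper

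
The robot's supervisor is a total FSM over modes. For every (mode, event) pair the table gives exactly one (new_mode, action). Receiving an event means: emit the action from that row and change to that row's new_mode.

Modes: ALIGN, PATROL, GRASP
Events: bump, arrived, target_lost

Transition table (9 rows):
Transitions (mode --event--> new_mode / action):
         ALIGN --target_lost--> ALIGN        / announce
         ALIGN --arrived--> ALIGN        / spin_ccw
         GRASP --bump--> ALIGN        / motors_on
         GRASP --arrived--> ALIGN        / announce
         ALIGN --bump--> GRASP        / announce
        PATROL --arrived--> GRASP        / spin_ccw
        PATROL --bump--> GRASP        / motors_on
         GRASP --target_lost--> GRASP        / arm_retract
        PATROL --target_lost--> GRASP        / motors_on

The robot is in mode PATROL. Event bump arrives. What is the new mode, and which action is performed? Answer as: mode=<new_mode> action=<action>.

current mode = PATROL; filter table to that mode:
  (PATROL, arrived) → (GRASP, spin_ccw)
  (PATROL, bump) → (GRASP, motors_on)  ← event matches
  (PATROL, target_lost) → (GRASP, motors_on)
event = bump selects (GRASP, motors_on)

mode=GRASP action=motors_on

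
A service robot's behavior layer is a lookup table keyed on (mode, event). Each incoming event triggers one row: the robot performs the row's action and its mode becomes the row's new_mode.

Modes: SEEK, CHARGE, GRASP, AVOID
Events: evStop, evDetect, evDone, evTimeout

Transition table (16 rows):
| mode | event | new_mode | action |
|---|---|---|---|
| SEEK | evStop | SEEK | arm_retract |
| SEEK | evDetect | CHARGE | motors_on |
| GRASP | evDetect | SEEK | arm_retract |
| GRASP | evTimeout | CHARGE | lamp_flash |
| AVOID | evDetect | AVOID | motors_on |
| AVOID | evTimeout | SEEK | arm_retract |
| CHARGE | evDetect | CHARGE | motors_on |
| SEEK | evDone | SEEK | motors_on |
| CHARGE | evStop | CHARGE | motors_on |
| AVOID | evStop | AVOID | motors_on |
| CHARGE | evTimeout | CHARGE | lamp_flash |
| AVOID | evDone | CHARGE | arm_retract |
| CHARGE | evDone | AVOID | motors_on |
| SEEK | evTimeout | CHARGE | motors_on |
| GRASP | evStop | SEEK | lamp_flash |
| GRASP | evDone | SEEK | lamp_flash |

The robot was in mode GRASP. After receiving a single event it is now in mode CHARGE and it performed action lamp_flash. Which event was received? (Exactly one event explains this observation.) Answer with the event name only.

try evStop: (GRASP, evStop) → (SEEK, lamp_flash)
try evDetect: (GRASP, evDetect) → (SEEK, arm_retract)
try evDone: (GRASP, evDone) → (SEEK, lamp_flash)
try evTimeout: (GRASP, evTimeout) → (CHARGE, lamp_flash)  ← matches

evTimeout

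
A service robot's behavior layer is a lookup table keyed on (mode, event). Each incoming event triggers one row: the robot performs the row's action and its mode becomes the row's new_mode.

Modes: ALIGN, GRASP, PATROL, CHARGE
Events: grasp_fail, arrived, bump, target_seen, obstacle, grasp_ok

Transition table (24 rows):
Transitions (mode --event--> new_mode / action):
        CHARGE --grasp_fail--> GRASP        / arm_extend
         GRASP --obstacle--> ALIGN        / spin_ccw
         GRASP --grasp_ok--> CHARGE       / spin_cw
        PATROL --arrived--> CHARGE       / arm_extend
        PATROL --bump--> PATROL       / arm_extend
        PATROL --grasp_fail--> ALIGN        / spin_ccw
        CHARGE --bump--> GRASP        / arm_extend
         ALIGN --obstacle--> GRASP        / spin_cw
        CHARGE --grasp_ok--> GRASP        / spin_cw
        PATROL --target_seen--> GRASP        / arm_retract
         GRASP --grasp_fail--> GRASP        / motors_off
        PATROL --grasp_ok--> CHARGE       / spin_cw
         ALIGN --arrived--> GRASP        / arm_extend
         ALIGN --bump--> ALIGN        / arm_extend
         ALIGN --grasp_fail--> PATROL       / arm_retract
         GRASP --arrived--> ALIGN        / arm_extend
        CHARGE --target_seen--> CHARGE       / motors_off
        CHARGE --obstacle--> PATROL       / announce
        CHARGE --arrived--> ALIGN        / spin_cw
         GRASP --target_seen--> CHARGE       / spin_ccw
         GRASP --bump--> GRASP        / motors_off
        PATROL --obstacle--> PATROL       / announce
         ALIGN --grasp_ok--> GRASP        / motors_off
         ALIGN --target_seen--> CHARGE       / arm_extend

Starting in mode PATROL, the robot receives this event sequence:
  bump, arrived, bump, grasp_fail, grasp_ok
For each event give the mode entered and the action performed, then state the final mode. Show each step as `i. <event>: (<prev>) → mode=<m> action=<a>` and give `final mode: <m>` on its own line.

final mode: CHARGE

1. bump: (PATROL) → mode=PATROL action=arm_extend
2. arrived: (PATROL) → mode=CHARGE action=arm_extend
3. bump: (CHARGE) → mode=GRASP action=arm_extend
4. grasp_fail: (GRASP) → mode=GRASP action=motors_off
5. grasp_ok: (GRASP) → mode=CHARGE action=spin_cw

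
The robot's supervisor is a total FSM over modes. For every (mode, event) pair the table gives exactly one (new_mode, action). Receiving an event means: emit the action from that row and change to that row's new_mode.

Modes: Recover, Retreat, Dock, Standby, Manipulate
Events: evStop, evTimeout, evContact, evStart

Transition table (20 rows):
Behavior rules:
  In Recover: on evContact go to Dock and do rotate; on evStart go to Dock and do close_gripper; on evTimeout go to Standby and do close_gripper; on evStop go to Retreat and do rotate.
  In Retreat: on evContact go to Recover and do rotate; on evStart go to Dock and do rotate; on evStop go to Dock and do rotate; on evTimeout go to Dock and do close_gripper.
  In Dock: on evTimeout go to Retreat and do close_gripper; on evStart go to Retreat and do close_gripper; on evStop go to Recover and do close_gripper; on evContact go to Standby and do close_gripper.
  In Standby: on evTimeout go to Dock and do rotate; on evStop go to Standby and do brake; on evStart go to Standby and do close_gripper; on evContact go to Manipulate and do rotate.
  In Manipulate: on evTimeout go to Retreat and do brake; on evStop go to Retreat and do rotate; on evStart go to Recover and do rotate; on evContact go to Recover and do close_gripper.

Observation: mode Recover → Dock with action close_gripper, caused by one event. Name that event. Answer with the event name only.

try evStop: (Recover, evStop) → (Retreat, rotate)
try evTimeout: (Recover, evTimeout) → (Standby, close_gripper)
try evContact: (Recover, evContact) → (Dock, rotate)
try evStart: (Recover, evStart) → (Dock, close_gripper)  ← matches

evStart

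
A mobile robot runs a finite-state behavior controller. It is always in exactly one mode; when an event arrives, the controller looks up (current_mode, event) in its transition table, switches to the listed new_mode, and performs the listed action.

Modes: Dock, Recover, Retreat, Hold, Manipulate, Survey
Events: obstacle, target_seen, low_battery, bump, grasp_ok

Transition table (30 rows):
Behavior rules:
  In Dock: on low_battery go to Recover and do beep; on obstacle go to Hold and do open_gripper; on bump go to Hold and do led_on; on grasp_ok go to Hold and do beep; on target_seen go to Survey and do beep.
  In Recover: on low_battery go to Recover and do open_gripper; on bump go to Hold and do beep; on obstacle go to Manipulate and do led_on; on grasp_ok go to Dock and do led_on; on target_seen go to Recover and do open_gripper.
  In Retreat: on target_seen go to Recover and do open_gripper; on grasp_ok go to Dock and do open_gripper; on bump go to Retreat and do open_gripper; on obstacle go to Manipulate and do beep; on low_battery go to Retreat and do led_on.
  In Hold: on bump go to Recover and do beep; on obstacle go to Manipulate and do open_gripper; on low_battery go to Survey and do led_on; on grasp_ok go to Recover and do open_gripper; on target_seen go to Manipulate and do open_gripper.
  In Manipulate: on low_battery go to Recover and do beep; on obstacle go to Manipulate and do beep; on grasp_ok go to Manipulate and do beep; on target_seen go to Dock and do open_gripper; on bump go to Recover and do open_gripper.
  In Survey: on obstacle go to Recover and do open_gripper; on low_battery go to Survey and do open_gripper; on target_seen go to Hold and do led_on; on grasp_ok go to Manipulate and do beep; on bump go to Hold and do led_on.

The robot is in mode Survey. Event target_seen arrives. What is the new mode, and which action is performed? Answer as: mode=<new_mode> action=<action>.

current mode = Survey; filter table to that mode:
  (Survey, obstacle) → (Recover, open_gripper)
  (Survey, low_battery) → (Survey, open_gripper)
  (Survey, target_seen) → (Hold, led_on)  ← event matches
  (Survey, grasp_ok) → (Manipulate, beep)
  (Survey, bump) → (Hold, led_on)
event = target_seen selects (Hold, led_on)

mode=Hold action=led_on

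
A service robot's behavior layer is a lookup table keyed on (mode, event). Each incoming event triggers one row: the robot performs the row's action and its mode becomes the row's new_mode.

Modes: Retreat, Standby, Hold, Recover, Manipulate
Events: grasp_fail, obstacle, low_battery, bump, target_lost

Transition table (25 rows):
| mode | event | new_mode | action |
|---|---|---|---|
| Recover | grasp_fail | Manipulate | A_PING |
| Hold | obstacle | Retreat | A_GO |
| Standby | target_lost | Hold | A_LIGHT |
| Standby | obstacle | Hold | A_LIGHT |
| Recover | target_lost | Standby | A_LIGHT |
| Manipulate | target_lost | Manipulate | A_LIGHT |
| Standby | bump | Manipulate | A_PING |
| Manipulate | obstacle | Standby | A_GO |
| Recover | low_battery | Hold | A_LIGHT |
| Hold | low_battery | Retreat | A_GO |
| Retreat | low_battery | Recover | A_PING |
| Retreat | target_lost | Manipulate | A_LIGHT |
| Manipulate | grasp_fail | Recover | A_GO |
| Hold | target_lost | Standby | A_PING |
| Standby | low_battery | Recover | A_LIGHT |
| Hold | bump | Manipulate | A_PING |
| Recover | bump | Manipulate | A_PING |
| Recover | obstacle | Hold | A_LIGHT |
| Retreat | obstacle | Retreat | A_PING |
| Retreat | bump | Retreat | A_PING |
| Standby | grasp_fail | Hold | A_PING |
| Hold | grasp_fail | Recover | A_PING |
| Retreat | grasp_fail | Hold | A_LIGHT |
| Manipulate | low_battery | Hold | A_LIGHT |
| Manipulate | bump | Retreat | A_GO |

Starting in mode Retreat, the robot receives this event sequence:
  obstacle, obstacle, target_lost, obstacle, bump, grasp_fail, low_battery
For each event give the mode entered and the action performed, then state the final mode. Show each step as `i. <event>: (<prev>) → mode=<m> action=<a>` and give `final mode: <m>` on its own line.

1. obstacle: (Retreat) → mode=Retreat action=A_PING
2. obstacle: (Retreat) → mode=Retreat action=A_PING
3. target_lost: (Retreat) → mode=Manipulate action=A_LIGHT
4. obstacle: (Manipulate) → mode=Standby action=A_GO
5. bump: (Standby) → mode=Manipulate action=A_PING
6. grasp_fail: (Manipulate) → mode=Recover action=A_GO
7. low_battery: (Recover) → mode=Hold action=A_LIGHT

final mode: Hold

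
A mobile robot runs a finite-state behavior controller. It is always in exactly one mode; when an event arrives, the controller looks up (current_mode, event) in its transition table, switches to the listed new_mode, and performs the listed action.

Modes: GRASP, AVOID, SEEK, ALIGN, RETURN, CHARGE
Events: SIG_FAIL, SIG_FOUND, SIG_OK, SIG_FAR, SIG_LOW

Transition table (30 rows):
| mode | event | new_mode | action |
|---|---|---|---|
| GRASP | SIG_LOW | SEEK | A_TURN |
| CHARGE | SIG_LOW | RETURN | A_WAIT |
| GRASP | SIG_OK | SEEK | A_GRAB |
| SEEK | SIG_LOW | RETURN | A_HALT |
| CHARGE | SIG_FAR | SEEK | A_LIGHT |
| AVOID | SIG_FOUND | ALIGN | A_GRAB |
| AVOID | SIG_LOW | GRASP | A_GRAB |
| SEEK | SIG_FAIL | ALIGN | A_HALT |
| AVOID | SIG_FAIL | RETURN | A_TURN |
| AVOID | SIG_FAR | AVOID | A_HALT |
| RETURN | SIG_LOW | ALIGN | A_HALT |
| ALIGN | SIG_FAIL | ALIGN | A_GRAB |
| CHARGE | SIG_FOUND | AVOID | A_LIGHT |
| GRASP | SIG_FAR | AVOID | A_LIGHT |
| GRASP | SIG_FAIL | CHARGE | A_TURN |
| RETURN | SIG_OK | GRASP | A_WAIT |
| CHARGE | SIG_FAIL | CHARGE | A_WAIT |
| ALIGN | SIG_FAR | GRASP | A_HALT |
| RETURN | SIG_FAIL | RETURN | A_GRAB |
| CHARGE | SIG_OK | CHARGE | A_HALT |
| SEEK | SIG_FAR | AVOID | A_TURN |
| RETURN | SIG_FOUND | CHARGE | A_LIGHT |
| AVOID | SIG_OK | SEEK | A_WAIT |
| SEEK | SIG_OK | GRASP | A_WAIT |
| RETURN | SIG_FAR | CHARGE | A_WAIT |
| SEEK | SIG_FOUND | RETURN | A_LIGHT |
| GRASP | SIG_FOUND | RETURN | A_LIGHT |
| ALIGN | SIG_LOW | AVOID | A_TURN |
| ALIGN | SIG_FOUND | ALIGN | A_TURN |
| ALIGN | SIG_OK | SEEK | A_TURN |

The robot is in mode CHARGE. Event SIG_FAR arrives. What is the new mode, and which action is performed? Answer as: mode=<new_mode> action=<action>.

current mode = CHARGE; filter table to that mode:
  (CHARGE, SIG_LOW) → (RETURN, A_WAIT)
  (CHARGE, SIG_FAR) → (SEEK, A_LIGHT)  ← event matches
  (CHARGE, SIG_FOUND) → (AVOID, A_LIGHT)
  (CHARGE, SIG_FAIL) → (CHARGE, A_WAIT)
  (CHARGE, SIG_OK) → (CHARGE, A_HALT)
event = SIG_FAR selects (SEEK, A_LIGHT)

mode=SEEK action=A_LIGHT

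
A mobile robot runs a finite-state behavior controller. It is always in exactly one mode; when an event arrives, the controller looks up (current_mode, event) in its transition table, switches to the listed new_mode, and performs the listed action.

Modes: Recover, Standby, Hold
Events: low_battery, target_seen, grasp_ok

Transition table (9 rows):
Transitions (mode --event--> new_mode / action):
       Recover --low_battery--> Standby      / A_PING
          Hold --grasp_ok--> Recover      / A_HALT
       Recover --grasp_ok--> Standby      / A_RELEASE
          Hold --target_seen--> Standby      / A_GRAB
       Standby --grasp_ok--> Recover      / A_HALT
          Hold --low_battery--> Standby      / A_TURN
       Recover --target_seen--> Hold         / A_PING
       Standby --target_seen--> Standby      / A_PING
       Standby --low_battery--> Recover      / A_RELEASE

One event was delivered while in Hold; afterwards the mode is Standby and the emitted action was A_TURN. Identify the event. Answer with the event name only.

low_battery

try low_battery: (Hold, low_battery) → (Standby, A_TURN)  ← matches
try target_seen: (Hold, target_seen) → (Standby, A_GRAB)
try grasp_ok: (Hold, grasp_ok) → (Recover, A_HALT)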